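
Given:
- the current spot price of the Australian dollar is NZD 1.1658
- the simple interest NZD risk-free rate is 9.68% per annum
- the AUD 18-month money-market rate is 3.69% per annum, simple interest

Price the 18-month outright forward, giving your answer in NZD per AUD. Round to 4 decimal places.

T = 18/12 years.
Growth of 1 NZD over T: 1 + 0.0968×18/12 = 1.145200.
AUD growth factor: 1 + 0.0369×18/12 = 1.055350.
So F = 1.1658 × 1.145200 / 1.055350 = 1.265053 (NZD/AUD).

1.2651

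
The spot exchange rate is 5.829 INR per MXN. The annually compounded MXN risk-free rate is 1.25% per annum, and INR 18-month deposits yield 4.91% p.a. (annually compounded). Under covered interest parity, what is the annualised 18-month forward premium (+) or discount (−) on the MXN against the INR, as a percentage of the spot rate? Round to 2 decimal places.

+3.65%

T = 18/12 years.
F = S · g_INR/g_MXN = 5.829 × 1.0745468/1.0188085 = 6.147901.
Annualised premium = (F − S)/S × (1/T) = (6.147901 − 5.829)/5.829 ÷ (18/12) = 3.65%.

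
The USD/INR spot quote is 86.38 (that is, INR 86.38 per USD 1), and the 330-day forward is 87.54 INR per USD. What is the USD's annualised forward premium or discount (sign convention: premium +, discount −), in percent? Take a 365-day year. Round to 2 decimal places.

T = 330/365 years.
(F − S)/S = (87.54 − 86.38)/86.38 = 0.0134290.
Per annum: 0.0134290 / (330/365) = 0.014853 = 1.49%.

+1.49%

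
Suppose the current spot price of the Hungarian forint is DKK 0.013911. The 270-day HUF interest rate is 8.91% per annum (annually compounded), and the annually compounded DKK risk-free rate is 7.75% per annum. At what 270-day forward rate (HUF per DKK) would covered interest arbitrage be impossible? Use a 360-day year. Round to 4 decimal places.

T = 270/360 years.
Growth of 1 DKK over T: (1 + 0.0775)^(270/360) = 1.05757934.
Growth of 1 HUF over T: (1 + 0.0891)^(270/360) = 1.06610706.
So F = 0.013911 × 1.05757934 / 1.06610706 = 0.013799727 (DKK/HUF).
Invert for HUF per DKK: 1 / 0.013799727 = 72.4652.

72.4652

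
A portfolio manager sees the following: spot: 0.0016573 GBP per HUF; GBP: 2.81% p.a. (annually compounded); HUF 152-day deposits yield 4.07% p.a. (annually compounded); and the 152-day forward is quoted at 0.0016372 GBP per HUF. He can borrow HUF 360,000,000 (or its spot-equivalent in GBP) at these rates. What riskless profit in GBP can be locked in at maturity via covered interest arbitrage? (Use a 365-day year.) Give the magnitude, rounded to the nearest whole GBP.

GBP 4,288

T = 152/365 years.
Invest the HUF and cover forward: 360,000,000 × 1.01675198 × 0.0016372 = GBP 599,265.48.
Convert at spot and invest in GBP: 360,000,000 × 0.0016573 × 1.01160737 = GBP 603,553.28.
The quoted forward undervalues HUF, so borrow HUF, convert to GBP at spot, deposit the GBP at 2.81%, and buy HUF forward at 0.0016372 to cover the loan.
Profit = 603,553.28 − 599,265.48 = GBP 4,288.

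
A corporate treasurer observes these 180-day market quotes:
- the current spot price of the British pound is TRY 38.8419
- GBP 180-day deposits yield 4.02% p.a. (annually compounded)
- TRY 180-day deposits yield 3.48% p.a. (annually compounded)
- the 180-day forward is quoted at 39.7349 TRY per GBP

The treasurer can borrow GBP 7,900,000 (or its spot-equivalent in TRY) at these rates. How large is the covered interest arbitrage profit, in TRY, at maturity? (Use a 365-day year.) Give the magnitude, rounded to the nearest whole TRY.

TRY 7,995,203

T = 180/365 years.
Keep in GBP, deliver into the forward: 7,900,000·1.01962666859·39.7349 = TRY 320,066,633.34.
Swap to TRY now, deposit: 7,900,000·38.8419·1.01701288146 = TRY 312,071,429.86.
The quoted forward overvalues GBP, so borrow TRY, buy GBP at spot, deposit the GBP at 4.02%, and sell the proceeds forward at 39.7349.
Profit = 320,066,633.34 − 312,071,429.86 = TRY 7,995,203.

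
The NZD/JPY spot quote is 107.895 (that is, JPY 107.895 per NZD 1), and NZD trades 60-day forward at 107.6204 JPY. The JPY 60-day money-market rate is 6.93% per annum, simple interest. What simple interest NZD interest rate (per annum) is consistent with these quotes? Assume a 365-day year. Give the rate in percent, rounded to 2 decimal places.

T = 60/365 years.
F/S = 107.6204/107.895 = 0.9974549 = (growth of JPY) / (growth of NZD).
The JPY side grows by 1 + 0.0693×60/365 = 1.0113918.
So the NZD growth factor = 1.0139725.
r = (1.0139725 − 1)/(60/365) = 0.084999 → 8.50%.

8.50%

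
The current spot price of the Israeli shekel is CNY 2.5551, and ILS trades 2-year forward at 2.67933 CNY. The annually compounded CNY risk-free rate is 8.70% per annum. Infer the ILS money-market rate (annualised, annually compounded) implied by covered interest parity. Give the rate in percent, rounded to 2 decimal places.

T = 2 years.
CIP gives F = S · g_CNY/g_ILS, so g_CNY/g_ILS = 2.67933/2.5551 = 1.0486204.
The CNY side grows by (1 + 0.0870)^2 = 1.181569.
Hence g_ILS = 1.1267843.
Annualise: 1.1267843^(1/2) − 1 = 0.061501 = 6.15%.

6.15%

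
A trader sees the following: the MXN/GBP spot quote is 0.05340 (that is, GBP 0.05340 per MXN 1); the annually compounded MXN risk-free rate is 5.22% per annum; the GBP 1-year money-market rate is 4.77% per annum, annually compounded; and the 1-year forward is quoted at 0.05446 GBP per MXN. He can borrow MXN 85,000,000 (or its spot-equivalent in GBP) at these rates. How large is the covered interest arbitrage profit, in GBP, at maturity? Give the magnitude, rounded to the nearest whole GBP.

T = 1 year.
Invest the MXN and cover forward: 85,000,000 × 1.052200 × 0.05446 = GBP 4,870,739.02.
Convert at spot and invest in GBP: 85,000,000 × 0.05340 × 1.047700 = GBP 4,755,510.30.
The quoted forward overvalues MXN, so borrow GBP, buy MXN at spot, deposit the MXN at 5.22%, and sell the proceeds forward at 0.05446.
The gap between the two covered legs is GBP 115,229.

GBP 115,229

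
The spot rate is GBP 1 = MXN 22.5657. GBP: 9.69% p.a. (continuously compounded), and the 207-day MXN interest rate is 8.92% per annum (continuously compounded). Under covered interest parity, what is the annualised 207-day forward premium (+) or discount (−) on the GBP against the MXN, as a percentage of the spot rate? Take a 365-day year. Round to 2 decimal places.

-0.77%

T = 207/365 years.
No-arbitrage forward: 22.5657 × 1.0518888 / 1.0564923 = 22.4673735 MXN/GBP.
(F − S)/S ÷ T = (22.4673735 − 22.5657)/22.5657/(207/365) = -0.007683 → -0.77%.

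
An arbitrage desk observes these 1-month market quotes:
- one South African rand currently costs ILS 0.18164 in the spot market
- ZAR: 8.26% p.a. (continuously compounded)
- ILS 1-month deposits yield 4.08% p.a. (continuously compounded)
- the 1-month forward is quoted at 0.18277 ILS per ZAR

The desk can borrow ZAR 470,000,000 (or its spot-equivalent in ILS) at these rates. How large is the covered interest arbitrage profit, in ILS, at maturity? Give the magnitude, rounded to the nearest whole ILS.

T = 1/12 years.
Route A — deposit ZAR, sell forward: 470,000,000 × 1.0069070779 × 0.18277 = ILS 86,495,231.12.
Route B — convert at spot, deposit ILS: 470,000,000 × 0.18164 × 1.0034057866 = ILS 85,661,554.73.
The quoted forward overvalues ZAR, so borrow ILS, buy ZAR at spot, deposit the ZAR at 8.26%, and sell the proceeds forward at 0.18277.
Arbitrage profit = |86,495,231.12 − 85,661,554.73| = ILS 833,676.

ILS 833,676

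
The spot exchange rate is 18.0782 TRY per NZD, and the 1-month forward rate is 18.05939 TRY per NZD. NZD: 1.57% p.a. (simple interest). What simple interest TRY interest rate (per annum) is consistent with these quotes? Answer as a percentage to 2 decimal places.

0.32%

T = 1/12 years.
CIP gives F = S · g_TRY/g_NZD, so g_TRY/g_NZD = 18.05939/18.0782 = 0.9989595.
The NZD side grows by 1 + 0.0157×1/12 = 1.0013083.
So the TRY growth factor = 1.0002664.
r = (1.0002664 − 1)/(1/12) = 0.003197 → 0.32%.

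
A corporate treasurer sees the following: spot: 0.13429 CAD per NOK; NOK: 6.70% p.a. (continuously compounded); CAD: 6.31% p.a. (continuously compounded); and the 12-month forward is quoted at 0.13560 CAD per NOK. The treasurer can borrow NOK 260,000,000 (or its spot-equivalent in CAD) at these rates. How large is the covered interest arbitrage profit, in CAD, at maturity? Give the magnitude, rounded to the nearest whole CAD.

CAD 509,525

T = 1 year.
Keep in NOK, deliver into the forward: 260,000,000·1.0692954782·0.13560 = CAD 37,699,081.38.
Swap to CAD now, deposit: 260,000,000·0.13429·1.0651333472 = CAD 37,189,556.87.
The quoted forward overvalues NOK, so borrow CAD, buy NOK at spot, deposit the NOK at 6.70%, and sell the proceeds forward at 0.13560.
The gap between the two covered legs is CAD 509,525.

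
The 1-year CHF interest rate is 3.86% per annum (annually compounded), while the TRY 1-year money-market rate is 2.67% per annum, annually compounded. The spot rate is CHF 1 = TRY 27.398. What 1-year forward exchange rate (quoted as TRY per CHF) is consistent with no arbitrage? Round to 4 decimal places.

T = 1 year.
TRY growth factor: (1 + 0.0267)^1 = 1.026700.
CHF growth factor: (1 + 0.0386)^1 = 1.038600.
So F = 27.398 × 1.026700 / 1.038600 = 27.084081 (TRY/CHF).

27.0841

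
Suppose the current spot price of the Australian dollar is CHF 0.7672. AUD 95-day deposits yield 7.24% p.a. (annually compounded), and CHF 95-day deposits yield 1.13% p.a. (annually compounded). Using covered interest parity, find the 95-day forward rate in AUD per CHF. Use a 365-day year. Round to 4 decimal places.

T = 95/365 years.
CHF growth factor: (1 + 0.0113)^(95/365) = 1.0029289.
AUD accumulates by (1 + 0.0724)^(95/365) = 1.0183594.
So F = 0.7672 × 1.0029289 / 1.0183594 = 0.7555751 (CHF/AUD).
Quoted the other way: 1/0.7555751 = 1.3235 AUD per CHF.

1.3235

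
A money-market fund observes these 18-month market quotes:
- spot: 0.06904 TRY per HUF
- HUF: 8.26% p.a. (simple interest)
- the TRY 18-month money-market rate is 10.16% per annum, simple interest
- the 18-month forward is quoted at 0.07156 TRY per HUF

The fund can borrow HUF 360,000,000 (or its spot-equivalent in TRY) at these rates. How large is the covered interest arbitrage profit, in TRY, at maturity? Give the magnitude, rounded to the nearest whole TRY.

T = 18/12 years.
Invest the HUF and cover forward: 360,000,000 × 1.123900 × 0.07156 = TRY 28,953,462.24.
Convert at spot and invest in TRY: 360,000,000 × 0.06904 × 1.152400 = TRY 28,642,210.56.
The quoted forward overvalues HUF, so borrow TRY, buy HUF at spot, deposit the HUF at 8.26%, and sell the proceeds forward at 0.07156.
The gap between the two covered legs is TRY 311,252.

TRY 311,252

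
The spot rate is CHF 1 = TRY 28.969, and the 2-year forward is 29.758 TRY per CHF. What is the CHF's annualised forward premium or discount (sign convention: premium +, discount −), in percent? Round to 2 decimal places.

+1.36%

T = 2 years.
CHF trades forward at +2.72360% vs spot over the period.
×(1/T) gives 1.36% p.a.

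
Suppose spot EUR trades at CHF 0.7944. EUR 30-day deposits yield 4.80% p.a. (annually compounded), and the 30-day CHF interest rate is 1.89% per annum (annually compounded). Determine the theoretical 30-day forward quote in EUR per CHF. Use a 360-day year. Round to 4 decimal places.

1.2618

T = 30/360 years.
CHF accumulates by (1 + 0.0189)^(30/360) = 1.0015615.
Growth of 1 EUR over T: (1 + 0.0480)^(30/360) = 1.0039146.
Forward (CHF per EUR) = 0.7944 × 1.0015615 / 1.0039146 = 0.7925380.
Invert for EUR per CHF: 1 / 0.7925380 = 1.2618.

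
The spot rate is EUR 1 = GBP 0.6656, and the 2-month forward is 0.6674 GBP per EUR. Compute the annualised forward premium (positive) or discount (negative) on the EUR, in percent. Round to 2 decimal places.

T = 2/12 years.
EUR trades forward at +0.27043% vs spot over the period.
Per annum: 0.0027043 / (2/12) = 0.016226 = 1.62%.

+1.62%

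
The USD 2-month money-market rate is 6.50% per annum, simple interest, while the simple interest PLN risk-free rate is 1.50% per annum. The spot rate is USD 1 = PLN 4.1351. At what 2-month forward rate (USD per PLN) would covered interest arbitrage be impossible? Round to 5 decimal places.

T = 2/12 years.
PLN accumulates by 1 + 0.0150×2/12 = 1.002500.
USD growth factor: 1 + 0.0650×2/12 = 1.0108333.
CIP: F = S · (grow PLN)/(grow USD) = 4.1351 × 1.002500/1.0108333 = 4.101010 PLN per USD.
Invert for USD per PLN: 1 / 4.101010 = 0.24384.

0.24384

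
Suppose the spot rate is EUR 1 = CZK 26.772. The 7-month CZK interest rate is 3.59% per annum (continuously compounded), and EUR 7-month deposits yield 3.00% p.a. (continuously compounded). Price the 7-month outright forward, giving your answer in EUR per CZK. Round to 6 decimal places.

T = 7/12 years.
Growth of 1 CZK over T: e^(0.0359×7/12) = 1.0211625.
EUR accumulates by e^(0.0300×7/12) = 1.017654.
So F = 26.772 × 1.0211625 / 1.017654 = 26.86430 (CZK/EUR).
Invert for EUR per CZK: 1 / 26.86430 = 0.037224.

0.037224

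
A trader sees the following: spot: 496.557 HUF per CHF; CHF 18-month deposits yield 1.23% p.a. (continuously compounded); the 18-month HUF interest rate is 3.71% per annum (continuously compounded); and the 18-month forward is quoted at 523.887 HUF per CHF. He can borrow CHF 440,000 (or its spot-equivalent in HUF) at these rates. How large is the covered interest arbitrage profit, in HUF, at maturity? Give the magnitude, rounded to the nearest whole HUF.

HUF 3,814,216

T = 18/12 years.
Route A — deposit CHF, sell forward: 440,000 × 1.01862125283 × 523.887 = HUF 234,802,670.20.
Route B — convert at spot, deposit HUF: 440,000 × 496.557 × 1.05722758932 = HUF 230,988,454.43.
The quoted forward overvalues CHF, so borrow HUF, buy CHF at spot, deposit the CHF at 1.23%, and sell the proceeds forward at 523.887.
Profit = 234,802,670.20 − 230,988,454.43 = HUF 3,814,216.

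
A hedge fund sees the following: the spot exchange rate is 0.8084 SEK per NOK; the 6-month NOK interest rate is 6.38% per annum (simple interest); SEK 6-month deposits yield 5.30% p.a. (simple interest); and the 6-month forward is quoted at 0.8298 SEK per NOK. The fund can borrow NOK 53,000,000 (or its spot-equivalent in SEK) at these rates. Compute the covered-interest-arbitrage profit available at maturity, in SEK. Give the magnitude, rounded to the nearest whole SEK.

T = 6/12 years.
Route A — deposit NOK, sell forward: 53,000,000 × 1.031900 × 0.8298 = SEK 45,382,342.86.
Route B — convert at spot, deposit SEK: 53,000,000 × 0.8084 × 1.026500 = SEK 43,980,597.80.
The quoted forward overvalues NOK, so borrow SEK, buy NOK at spot, deposit the NOK at 6.38%, and sell the proceeds forward at 0.8298.
Profit = 45,382,342.86 − 43,980,597.80 = SEK 1,401,745.

SEK 1,401,745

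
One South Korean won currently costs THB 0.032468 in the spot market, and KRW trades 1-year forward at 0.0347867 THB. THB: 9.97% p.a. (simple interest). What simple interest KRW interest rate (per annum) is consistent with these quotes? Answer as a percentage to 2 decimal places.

T = 1 year.
F/S = 0.0347867/0.032468 = 1.0714149 = (growth of THB) / (growth of KRW).
THB growth factor: 1 + 0.0997×1 = 1.099700.
So the KRW growth factor = 1.0263998.
r = (1.0263998 − 1)/1 = 0.026400 → 2.64%.

2.64%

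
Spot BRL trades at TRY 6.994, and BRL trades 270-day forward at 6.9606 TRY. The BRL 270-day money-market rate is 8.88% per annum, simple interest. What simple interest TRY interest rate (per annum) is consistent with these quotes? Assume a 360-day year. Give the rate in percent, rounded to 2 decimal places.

8.20%

T = 270/360 years.
CIP gives F = S · g_TRY/g_BRL, so g_TRY/g_BRL = 6.9606/6.994 = 0.9952245.
BRL growth factor: 1 + 0.0888×270/360 = 1.066600.
Hence g_TRY = 1.0615065.
r = (1.0615065 − 1)/(270/360) = 0.082009 → 8.20%.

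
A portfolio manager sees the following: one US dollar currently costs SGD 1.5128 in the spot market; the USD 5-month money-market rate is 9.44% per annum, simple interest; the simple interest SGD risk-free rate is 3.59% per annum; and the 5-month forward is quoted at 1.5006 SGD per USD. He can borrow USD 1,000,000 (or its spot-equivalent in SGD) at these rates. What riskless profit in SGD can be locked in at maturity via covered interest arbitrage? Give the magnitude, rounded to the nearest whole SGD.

T = 5/12 years.
Keep in USD, deliver into the forward: 1,000,000·1.039333333·1.5006 = SGD 1,559,623.60.
Swap to SGD now, deposit: 1,000,000·1.5128·1.014958333 = SGD 1,535,428.97.
The quoted forward overvalues USD, so borrow SGD, buy USD at spot, deposit the USD at 9.44%, and sell the proceeds forward at 1.5006.
Profit = 1,559,623.60 − 1,535,428.97 = SGD 24,195.

SGD 24,195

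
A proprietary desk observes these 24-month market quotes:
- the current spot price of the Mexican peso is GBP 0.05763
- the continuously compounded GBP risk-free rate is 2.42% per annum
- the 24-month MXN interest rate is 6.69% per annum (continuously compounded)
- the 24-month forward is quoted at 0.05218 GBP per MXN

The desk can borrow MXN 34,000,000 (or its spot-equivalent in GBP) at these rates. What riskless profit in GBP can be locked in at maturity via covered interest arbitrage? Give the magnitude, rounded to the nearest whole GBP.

GBP 28,478

T = 2 years.
Keep in MXN, deliver into the forward: 34,000,000·1.143164164·0.05218 = GBP 2,028,110.41.
Swap to GBP now, deposit: 34,000,000·0.05763·1.049590408 = GBP 2,056,588.44.
The quoted forward undervalues MXN, so borrow MXN, convert to GBP at spot, deposit the GBP at 2.42%, and buy MXN forward at 0.05218 to cover the loan.
Profit = 2,056,588.44 − 2,028,110.41 = GBP 28,478.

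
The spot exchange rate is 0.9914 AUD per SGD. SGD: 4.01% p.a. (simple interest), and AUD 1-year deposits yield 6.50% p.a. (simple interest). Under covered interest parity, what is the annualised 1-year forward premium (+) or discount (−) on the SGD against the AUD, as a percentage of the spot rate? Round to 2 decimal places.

T = 1 year.
CIP forward (AUD per SGD) = 0.9914 × 1.065000/1.040100 = 1.0151341.
Annualised premium = (F − S)/S × (1/T) = (1.0151341 − 0.9914)/0.9914 ÷ 1 = 2.39%.

+2.39%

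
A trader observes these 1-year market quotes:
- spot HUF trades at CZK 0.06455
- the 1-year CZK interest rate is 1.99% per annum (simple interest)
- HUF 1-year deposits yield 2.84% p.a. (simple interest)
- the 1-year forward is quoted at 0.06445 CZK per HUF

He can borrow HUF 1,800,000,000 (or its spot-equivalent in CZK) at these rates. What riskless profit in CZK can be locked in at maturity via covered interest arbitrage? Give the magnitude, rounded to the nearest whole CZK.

CZK 802,503

T = 1 year.
Invest the HUF and cover forward: 1,800,000,000 × 1.028400 × 0.06445 = CZK 119,304,684.00.
Convert at spot and invest in CZK: 1,800,000,000 × 0.06455 × 1.019900 = CZK 118,502,181.00.
The quoted forward overvalues HUF, so borrow CZK, buy HUF at spot, deposit the HUF at 2.84%, and sell the proceeds forward at 0.06445.
Profit = 119,304,684.00 − 118,502,181.00 = CZK 802,503.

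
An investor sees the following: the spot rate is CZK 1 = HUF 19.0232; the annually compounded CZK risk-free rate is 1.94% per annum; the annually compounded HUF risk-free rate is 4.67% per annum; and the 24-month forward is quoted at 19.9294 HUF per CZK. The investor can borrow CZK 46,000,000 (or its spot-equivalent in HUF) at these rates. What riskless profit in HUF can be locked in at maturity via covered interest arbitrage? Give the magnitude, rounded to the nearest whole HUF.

HUF 6,039,480

T = 2 years.
Invest the CZK and cover forward: 46,000,000 × 1.03917636 × 19.9294 = HUF 952,667,422.05.
Convert at spot and invest in HUF: 46,000,000 × 19.0232 × 1.09558089 = HUF 958,706,901.79.
The quoted forward undervalues CZK, so borrow CZK, convert to HUF at spot, deposit the HUF at 4.67%, and buy CZK forward at 19.9294 to cover the loan.
The gap between the two covered legs is HUF 6,039,480.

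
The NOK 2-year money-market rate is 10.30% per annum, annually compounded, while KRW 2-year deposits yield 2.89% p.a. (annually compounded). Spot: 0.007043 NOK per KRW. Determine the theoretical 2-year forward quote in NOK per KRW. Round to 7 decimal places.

0.0080940

T = 2 years.
NOK growth factor: (1 + 0.1030)^2 = 1.216609.
Growth of 1 KRW over T: (1 + 0.0289)^2 = 1.0586352.
So F = 0.007043 × 1.216609 / 1.0586352 = 0.008093985 (NOK/KRW).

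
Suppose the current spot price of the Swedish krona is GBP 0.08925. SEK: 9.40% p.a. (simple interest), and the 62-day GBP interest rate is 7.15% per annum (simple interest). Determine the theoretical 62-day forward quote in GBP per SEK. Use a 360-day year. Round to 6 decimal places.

0.088910

T = 62/360 years.
Growth of 1 GBP over T: 1 + 0.0715×62/360 = 1.0123139.
SEK accumulates by 1 + 0.0940×62/360 = 1.0161889.
Forward (GBP per SEK) = 0.08925 × 1.0123139 / 1.0161889 = 0.08890967.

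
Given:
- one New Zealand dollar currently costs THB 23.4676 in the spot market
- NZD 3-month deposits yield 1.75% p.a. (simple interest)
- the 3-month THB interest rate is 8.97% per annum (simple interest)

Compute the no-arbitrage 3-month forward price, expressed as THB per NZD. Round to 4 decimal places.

23.8893

T = 3/12 years.
Growth of 1 THB over T: 1 + 0.0897×3/12 = 1.022425.
NZD growth factor: 1 + 0.0175×3/12 = 1.004375.
So F = 23.4676 × 1.022425 / 1.004375 = 23.889345 (THB/NZD).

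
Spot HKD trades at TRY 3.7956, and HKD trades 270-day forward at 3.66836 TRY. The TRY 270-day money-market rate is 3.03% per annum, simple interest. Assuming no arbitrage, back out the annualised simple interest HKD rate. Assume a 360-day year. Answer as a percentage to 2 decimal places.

T = 270/360 years.
CIP gives F = S · g_TRY/g_HKD, so g_TRY/g_HKD = 3.66836/3.7956 = 0.9664770.
TRY growth factor: 1 + 0.0303×270/360 = 1.022725.
That pins the HKD growth at 1.058199.
(1.058199 − 1)/T = 0.077599, i.e. 7.76%.

7.76%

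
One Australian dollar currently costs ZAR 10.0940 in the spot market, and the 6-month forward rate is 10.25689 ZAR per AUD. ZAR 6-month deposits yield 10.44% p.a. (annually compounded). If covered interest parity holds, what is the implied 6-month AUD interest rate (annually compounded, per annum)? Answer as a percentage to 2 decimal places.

T = 6/12 years.
CIP gives F = S · g_ZAR/g_AUD, so g_ZAR/g_AUD = 10.25689/10.094 = 1.0161373.
The ZAR side grows by (1 + 0.1044)^(6/12) = 1.0509044.
So the AUD growth factor = 1.034215.
Annualise: 1.034215^(12/6) − 1 = 0.069601 = 6.96%.

6.96%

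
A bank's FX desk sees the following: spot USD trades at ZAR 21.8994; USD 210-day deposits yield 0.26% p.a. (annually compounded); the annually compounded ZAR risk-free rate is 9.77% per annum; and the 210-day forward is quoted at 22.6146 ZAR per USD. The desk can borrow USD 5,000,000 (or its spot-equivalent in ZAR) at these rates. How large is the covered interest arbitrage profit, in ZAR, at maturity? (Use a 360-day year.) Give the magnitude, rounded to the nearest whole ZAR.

T = 210/360 years.
Route A — deposit USD, sell forward: 5,000,000 × 1.00151584615 × 22.6146 = ZAR 113,244,401.27.
Route B — convert at spot, deposit ZAR: 5,000,000 × 21.8994 × 1.05588220524 = ZAR 115,615,933.83.
The quoted forward undervalues USD, so borrow USD, convert to ZAR at spot, deposit the ZAR at 9.77%, and buy USD forward at 22.6146 to cover the loan.
Arbitrage profit = |113,244,401.27 − 115,615,933.83| = ZAR 2,371,533.

ZAR 2,371,533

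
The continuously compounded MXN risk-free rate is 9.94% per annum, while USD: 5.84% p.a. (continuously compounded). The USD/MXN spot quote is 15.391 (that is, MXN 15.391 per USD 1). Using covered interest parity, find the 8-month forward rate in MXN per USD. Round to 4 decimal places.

T = 8/12 years.
MXN accumulates by e^(0.0994×8/12) = 1.06851162.
USD accumulates by e^(0.0584×8/12) = 1.03970117.
Forward (MXN per USD) = 15.391 × 1.06851162 / 1.03970117 = 15.817490.

15.8175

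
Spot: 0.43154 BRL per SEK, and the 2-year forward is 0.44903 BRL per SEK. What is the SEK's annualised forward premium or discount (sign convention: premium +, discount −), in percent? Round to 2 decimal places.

+2.03%

T = 2 years.
(F − S)/S = (0.44903 − 0.43154)/0.43154 = 0.0405293.
Annualise by dividing by T: 0.0405293 / 2 = 0.020265 → 2.03%.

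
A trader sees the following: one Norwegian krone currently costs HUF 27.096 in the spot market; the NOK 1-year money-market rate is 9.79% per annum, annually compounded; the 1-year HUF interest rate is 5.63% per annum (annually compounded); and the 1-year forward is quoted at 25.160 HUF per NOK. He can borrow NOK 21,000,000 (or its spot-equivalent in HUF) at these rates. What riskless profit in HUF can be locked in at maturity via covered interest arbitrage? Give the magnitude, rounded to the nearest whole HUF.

HUF 20,965,157

T = 1 year.
Keep in NOK, deliver into the forward: 21,000,000·1.097900·25.160 = HUF 580,086,444.00.
Swap to HUF now, deposit: 21,000,000·27.096·1.056300 = HUF 601,051,600.80.
The quoted forward undervalues NOK, so borrow NOK, convert to HUF at spot, deposit the HUF at 5.63%, and buy NOK forward at 25.160 to cover the loan.
The gap between the two covered legs is HUF 20,965,157.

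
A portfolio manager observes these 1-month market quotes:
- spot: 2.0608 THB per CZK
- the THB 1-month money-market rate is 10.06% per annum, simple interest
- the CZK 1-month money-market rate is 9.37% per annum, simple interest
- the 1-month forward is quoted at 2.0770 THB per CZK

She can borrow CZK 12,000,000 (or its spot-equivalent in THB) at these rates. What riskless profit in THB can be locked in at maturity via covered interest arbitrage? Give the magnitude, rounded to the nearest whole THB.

THB 181,698

T = 1/12 years.
Keep in CZK, deliver into the forward: 12,000,000·1.0078083333·2.0770 = THB 25,118,614.90.
Swap to THB now, deposit: 12,000,000·2.0608·1.0083833333 = THB 24,936,916.48.
The quoted forward overvalues CZK, so borrow THB, buy CZK at spot, deposit the CZK at 9.37%, and sell the proceeds forward at 2.0770.
Profit = 25,118,614.90 − 24,936,916.48 = THB 181,698.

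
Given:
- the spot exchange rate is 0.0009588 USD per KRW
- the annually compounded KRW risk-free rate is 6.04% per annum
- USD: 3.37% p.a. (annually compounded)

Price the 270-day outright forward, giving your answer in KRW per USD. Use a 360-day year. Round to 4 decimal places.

T = 270/360 years.
USD growth factor: (1 + 0.0337)^(270/360) = 1.0251699964.
KRW accumulates by (1 + 0.0604)^(270/360) = 1.044966311.
So F = 0.0009588 × 1.0251699964 / 1.044966311 = 0.0009406360590 (USD/KRW).
Invert for KRW per USD: 1 / 0.0009406360590 = 1063.1104.

1063.1104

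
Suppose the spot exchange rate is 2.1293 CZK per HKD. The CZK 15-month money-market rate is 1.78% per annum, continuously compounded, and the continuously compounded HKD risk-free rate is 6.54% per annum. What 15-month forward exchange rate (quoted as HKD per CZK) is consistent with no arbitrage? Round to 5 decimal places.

0.49843

T = 15/12 years.
Growth of 1 CZK over T: e^(0.0178×15/12) = 1.0224994.
HKD accumulates by e^(0.0654×15/12) = 1.0851845.
CIP: F = S · (grow CZK)/(grow HKD) = 2.1293 × 1.0224994/1.0851845 = 2.006302 CZK per HKD.
Invert for HKD per CZK: 1 / 2.006302 = 0.49843.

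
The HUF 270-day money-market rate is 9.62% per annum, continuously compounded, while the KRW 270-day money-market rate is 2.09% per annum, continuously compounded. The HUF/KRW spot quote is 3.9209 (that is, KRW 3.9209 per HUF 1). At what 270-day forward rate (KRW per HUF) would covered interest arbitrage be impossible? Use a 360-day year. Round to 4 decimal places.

3.7056

T = 270/360 years.
KRW accumulates by e^(0.0209×270/360) = 1.0157985.
HUF growth factor: e^(0.0962×270/360) = 1.0748166.
Forward (KRW per HUF) = 3.9209 × 1.0157985 / 1.0748166 = 3.705604.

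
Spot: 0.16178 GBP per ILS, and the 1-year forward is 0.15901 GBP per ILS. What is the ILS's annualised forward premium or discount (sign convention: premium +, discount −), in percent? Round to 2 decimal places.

T = 1 year.
ILS trades forward at -1.71220% vs spot over the period.
×(1/T) gives -1.71% p.a.

-1.71%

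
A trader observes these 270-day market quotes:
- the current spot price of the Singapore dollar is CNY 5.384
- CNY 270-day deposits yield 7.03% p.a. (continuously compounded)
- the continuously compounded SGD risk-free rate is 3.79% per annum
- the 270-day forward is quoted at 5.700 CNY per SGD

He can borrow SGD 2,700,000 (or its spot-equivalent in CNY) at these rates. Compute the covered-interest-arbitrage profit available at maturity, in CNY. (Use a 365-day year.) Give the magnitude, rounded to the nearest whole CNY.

T = 270/365 years.
Route A — deposit SGD, sell forward: 2,700,000 × 1.0284323129 × 5.700 = CNY 15,827,573.30.
Route B — convert at spot, deposit CNY: 2,700,000 × 5.384 × 1.0533786285 = CNY 15,312,754.45.
The quoted forward overvalues SGD, so borrow CNY, buy SGD at spot, deposit the SGD at 3.79%, and sell the proceeds forward at 5.700.
Arbitrage profit = |15,827,573.30 − 15,312,754.45| = CNY 514,819.

CNY 514,819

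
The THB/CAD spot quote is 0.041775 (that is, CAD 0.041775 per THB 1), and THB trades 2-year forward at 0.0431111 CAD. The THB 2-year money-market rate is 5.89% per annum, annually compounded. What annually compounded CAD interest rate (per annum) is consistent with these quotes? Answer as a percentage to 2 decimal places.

T = 2 years.
CIP gives F = S · g_CAD/g_THB, so g_CAD/g_THB = 0.0431111/0.041775 = 1.0319832.
The THB side grows by (1 + 0.0589)^2 = 1.1212692.
Hence g_CAD = 1.157131.
r = 1.157131^(1/2) − 1 = 0.075700 → 7.57%.

7.57%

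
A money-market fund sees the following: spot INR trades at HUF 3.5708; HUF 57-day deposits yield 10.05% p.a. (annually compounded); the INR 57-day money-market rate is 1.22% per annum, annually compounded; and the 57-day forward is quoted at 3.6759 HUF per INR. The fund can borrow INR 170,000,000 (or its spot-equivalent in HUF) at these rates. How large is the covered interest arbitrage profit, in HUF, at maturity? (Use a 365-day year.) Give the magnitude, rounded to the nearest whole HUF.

T = 57/365 years.
Invest the INR and cover forward: 170,000,000 × 1.00189547153 × 3.6759 = HUF 626,087,485.85.
Convert at spot and invest in HUF: 170,000,000 × 3.5708 × 1.01506740906 = HUF 616,182,459.73.
The quoted forward overvalues INR, so borrow HUF, buy INR at spot, deposit the INR at 1.22%, and sell the proceeds forward at 3.6759.
Profit = 626,087,485.85 − 616,182,459.73 = HUF 9,905,026.

HUF 9,905,026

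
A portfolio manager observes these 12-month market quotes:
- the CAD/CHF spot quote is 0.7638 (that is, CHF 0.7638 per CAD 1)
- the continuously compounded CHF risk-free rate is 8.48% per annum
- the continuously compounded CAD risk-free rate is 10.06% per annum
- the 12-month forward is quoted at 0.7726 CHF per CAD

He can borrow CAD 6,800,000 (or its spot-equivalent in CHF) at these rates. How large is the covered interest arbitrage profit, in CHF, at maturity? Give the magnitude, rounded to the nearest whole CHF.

CHF 156,208

T = 1 year.
Keep in CAD, deliver into the forward: 6,800,000·1.10583422·0.7726 = CHF 5,809,699.12.
Swap to CHF now, deposit: 6,800,000·0.7638·1.088499345 = CHF 5,653,491.44.
The quoted forward overvalues CAD, so borrow CHF, buy CAD at spot, deposit the CAD at 10.06%, and sell the proceeds forward at 0.7726.
Profit = 5,809,699.12 − 5,653,491.44 = CHF 156,208.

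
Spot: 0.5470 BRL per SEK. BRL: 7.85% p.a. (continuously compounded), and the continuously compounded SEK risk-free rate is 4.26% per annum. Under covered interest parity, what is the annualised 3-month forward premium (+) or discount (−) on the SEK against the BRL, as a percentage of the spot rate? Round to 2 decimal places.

T = 3/12 years.
F = S · g_BRL/g_SEK = 0.547 × 1.0198188/1.0107069 = 0.5519314.
(F − S)/S ÷ T = (0.5519314 − 0.547)/0.547/(3/12) = 0.036061 → 3.61%.

+3.61%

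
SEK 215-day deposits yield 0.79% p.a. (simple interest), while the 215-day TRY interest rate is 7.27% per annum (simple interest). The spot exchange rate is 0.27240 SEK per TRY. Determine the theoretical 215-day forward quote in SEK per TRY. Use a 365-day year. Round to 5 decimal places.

0.26243

T = 215/365 years.
SEK growth factor: 1 + 0.0079×215/365 = 1.0046534.
TRY growth factor: 1 + 0.0727×215/365 = 1.0428233.
CIP: F = S · (grow SEK)/(grow TRY) = 0.2724 × 1.0046534/1.0428233 = 0.2624295 SEK per TRY.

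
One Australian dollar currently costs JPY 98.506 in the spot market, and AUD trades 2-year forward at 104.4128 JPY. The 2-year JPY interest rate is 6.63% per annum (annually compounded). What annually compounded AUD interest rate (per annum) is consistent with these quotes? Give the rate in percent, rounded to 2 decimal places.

3.57%

T = 2 years.
By CIP, F/S equals the JPY-to-AUD growth ratio: 104.4128/98.506 = 1.0599639.
JPY growth factor: (1 + 0.0663)^2 = 1.1369957.
Hence g_AUD = 1.072674.
Annualise: 1.072674^(1/2) − 1 = 0.035700 = 3.57%.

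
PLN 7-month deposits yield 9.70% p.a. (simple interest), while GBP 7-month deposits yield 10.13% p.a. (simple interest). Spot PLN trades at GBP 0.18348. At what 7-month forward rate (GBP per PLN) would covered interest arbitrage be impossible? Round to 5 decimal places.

0.18392

T = 7/12 years.
Growth of 1 GBP over T: 1 + 0.1013×7/12 = 1.0590917.
PLN accumulates by 1 + 0.0970×7/12 = 1.0565833.
So F = 0.18348 × 1.0590917 / 1.0565833 = 0.1839156 (GBP/PLN).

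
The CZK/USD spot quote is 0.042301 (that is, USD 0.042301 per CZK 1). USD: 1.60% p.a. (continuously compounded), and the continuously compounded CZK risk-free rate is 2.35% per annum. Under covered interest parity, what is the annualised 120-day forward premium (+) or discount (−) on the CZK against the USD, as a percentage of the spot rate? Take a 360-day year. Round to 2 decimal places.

T = 120/360 years.
F = S · g_USD/g_CZK = 0.042301 × 1.0053476/1.0078641 = 0.042195380.
Annualised premium = (F − S)/S × (1/T) = (0.042195380 − 0.042301)/0.042301 ÷ (120/360) = -0.75%.

-0.75%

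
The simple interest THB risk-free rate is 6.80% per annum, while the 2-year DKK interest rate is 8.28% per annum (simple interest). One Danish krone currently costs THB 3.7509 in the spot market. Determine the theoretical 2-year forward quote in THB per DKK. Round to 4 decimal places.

T = 2 years.
Growth of 1 THB over T: 1 + 0.0680×2 = 1.136000.
Growth of 1 DKK over T: 1 + 0.0828×2 = 1.165600.
So F = 3.7509 × 1.136000 / 1.165600 = 3.655647 (THB/DKK).

3.6556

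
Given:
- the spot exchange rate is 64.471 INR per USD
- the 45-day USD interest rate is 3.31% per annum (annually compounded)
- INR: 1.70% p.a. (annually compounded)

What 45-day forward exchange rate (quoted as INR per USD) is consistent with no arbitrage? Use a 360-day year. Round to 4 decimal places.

T = 45/360 years.
Growth of 1 INR over T: (1 + 0.0170)^(45/360) = 1.00210936.
USD growth factor: (1 + 0.0331)^(45/360) = 1.00407879.
So F = 64.471 × 1.00210936 / 1.00407879 = 64.344545 (INR/USD).

64.3445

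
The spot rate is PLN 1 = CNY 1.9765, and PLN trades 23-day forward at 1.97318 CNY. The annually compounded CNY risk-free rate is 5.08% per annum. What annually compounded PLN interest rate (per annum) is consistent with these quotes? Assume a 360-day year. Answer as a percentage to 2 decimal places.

7.88%

T = 23/360 years.
By CIP, F/S equals the CNY-to-PLN growth ratio: 1.97318/1.9765 = 0.9983203.
CNY growth factor: (1 + 0.0508)^(23/360) = 1.0031708.
That pins the PLN growth at 1.0048587.
Annualise: 1.0048587^(360/23) − 1 = 0.078817 = 7.88%.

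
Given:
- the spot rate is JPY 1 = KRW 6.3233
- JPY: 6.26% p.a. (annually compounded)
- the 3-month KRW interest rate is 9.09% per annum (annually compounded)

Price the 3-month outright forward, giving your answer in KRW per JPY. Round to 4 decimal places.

T = 3/12 years.
Growth of 1 KRW over T: (1 + 0.0909)^(3/12) = 1.021989.
JPY accumulates by (1 + 0.0626)^(3/12) = 1.0152955.
So F = 6.3233 × 1.021989 / 1.0152955 = 6.364987 (KRW/JPY).

6.3650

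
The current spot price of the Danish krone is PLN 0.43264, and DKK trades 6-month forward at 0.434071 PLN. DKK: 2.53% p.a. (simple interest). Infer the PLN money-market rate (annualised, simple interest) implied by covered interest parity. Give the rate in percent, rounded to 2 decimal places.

T = 6/12 years.
CIP gives F = S · g_PLN/g_DKK, so g_PLN/g_DKK = 0.434071/0.43264 = 1.0033076.
The DKK side grows by 1 + 0.0253×6/12 = 1.012650.
So the PLN growth factor = 1.0159994.
r = (1.0159994 − 1)/(6/12) = 0.031999 → 3.20%.

3.20%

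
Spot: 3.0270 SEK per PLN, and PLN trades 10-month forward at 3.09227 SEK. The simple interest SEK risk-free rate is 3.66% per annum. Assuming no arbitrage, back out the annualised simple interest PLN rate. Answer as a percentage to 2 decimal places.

T = 10/12 years.
By CIP, F/S equals the SEK-to-PLN growth ratio: 3.09227/3.027 = 1.0215626.
The SEK side grows by 1 + 0.0366×10/12 = 1.030500.
So the PLN growth factor = 1.0087488.
(1.0087488 − 1)/T = 0.010499, i.e. 1.05%.

1.05%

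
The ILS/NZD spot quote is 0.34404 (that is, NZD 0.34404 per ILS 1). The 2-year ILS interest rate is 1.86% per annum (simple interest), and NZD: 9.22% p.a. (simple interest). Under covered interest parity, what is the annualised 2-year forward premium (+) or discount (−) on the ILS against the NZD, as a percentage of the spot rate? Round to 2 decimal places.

+7.10%

T = 2 years.
F = S · g_NZD/g_ILS = 0.34404 × 1.184400/1.037200 = 0.39286635.
(F − S)/S ÷ T = (0.39286635 − 0.34404)/0.34404/2 = 0.070960 → 7.10%.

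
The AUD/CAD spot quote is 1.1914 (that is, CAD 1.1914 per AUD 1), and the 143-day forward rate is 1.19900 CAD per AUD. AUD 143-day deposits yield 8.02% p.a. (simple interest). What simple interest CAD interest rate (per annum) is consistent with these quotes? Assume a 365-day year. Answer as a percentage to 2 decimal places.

9.70%

T = 143/365 years.
CIP gives F = S · g_CAD/g_AUD, so g_CAD/g_AUD = 1.199/1.1914 = 1.0063790.
AUD growth factor: 1 + 0.0802×143/365 = 1.0314208.
So the CAD growth factor = 1.0380002.
(1.0380002 − 1)/T = 0.096994, i.e. 9.70%.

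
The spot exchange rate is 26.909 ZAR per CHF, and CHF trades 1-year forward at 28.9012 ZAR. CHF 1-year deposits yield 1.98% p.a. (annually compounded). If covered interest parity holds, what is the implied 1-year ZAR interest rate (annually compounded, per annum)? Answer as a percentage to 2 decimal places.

9.53%

T = 1 year.
By CIP, F/S equals the ZAR-to-CHF growth ratio: 28.9012/26.909 = 1.0740347.
CHF growth factor: (1 + 0.0198)^1 = 1.019800.
Hence g_ZAR = 1.0953006.
Annualise: 1.0953006^(1/1) − 1 = 0.095301 = 9.53%.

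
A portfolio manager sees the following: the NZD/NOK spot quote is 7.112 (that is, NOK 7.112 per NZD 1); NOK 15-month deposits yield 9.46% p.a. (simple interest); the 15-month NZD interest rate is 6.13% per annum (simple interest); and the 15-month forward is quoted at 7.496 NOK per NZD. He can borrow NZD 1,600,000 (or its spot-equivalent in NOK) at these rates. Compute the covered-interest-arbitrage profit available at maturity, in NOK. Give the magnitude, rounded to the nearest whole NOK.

T = 15/12 years.
Invest the NZD and cover forward: 1,600,000 × 1.076625 × 7.496 = NOK 12,912,609.60.
Convert at spot and invest in NOK: 1,600,000 × 7.112 × 1.118250 = NOK 12,724,790.40.
The quoted forward overvalues NZD, so borrow NOK, buy NZD at spot, deposit the NZD at 6.13%, and sell the proceeds forward at 7.496.
Arbitrage profit = |12,912,609.60 − 12,724,790.40| = NOK 187,819.

NOK 187,819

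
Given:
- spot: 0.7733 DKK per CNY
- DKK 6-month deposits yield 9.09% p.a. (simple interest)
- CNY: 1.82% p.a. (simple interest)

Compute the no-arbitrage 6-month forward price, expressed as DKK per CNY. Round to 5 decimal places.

0.80116

T = 6/12 years.
DKK accumulates by 1 + 0.0909×6/12 = 1.045450.
CNY growth factor: 1 + 0.0182×6/12 = 1.009100.
So F = 0.7733 × 1.045450 / 1.009100 = 0.8011560 (DKK/CNY).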